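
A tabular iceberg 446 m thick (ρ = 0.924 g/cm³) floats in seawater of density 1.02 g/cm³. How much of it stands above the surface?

42 m

Floating equilibrium: submerged depth d = t ρ_obj/ρ_fluid = 446 m × 0.924/1.02 = 404 m.
Freeboard = t − d = 446 m − 404 m = 42 m.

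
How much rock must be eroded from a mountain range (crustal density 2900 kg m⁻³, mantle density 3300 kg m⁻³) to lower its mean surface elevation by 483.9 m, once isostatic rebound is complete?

Net drop Δ = e − u = e − e ρ_c/ρ_m = e (ρ_m − ρ_c)/ρ_m.
e = Δ ρ_m/(ρ_m − ρ_c) = 483.9 m × 3300/400 = 3990 m.

3990 m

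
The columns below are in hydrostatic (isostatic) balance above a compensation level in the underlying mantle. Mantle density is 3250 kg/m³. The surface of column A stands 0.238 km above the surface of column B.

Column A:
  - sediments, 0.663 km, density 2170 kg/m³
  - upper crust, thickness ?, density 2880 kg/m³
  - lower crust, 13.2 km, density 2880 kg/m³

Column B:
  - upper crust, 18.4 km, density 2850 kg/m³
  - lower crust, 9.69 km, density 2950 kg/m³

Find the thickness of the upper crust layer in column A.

Take the compensation level at the base of the deeper column (depth z_c below the surface of column A) and equate Σ ρ_i t_i down to z_c; mantle fills any gap and the z_c terms cancel.
Column A: 0.663×2170 + x×2880 + 13.2×2880 + (z_c − 13.863 − x)×3250
Column B: 0.238×0 + 18.4×2850 + 9.69×2950 + (z_c − 0.238 − 28.09)×3250
The z_c×3250 term appears on both sides and cancels. Collect the known terms of each column as K = Σ(ρt)_known − 3250 × (depth of known layers): K_A = 39454.71 − 3250×13.863 = −5600.04; K_B = 81025.5 − 3250×(0.238 + 28.09) = −11040.5.
Balance: K_A − x×(3250 − 2880) = K_B, so x = (K_A − K_B)/(3250 − 2880) = 5440.46/370 = 14.7 km.

14.7 km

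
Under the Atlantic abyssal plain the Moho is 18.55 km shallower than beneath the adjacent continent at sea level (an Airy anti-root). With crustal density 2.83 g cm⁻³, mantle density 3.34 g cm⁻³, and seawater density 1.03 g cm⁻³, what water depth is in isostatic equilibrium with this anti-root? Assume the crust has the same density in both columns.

Replacing a thickness d of crust by seawater at the top must be balanced by replacing crust with mantle at the base: d (ρ_c − ρ_w) = a (ρ_m − ρ_c).
d = a (ρ_m − ρ_c)/(ρ_c − ρ_w) = 18.55 km × 0.51/1.8 = 5.26 km.

5.26 km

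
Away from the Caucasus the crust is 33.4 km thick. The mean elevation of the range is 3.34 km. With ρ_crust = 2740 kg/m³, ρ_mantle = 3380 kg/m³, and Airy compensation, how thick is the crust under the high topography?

51 km

Root depth r = h ρ_c / (ρ_m − ρ_c) = 3.34 km × 2740 / 640 = 14.3 km.
Total thickness = T + h + r = 33.4 km + 3.34 km + 14.3 km = 51 km.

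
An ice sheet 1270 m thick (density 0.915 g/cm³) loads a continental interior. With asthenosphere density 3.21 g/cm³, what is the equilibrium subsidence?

362 m

Balancing pressure at the compensation depth: the ice load ρ_ice t is balanced by mantle displaced below, ρ_m s.
s = t ρ_ice / ρ_m = 1270 m × 0.915/3.21 = 362 m.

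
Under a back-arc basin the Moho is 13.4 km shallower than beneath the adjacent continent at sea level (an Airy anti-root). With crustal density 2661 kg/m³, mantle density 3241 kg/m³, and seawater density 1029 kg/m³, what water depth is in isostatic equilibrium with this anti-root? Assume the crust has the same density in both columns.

Replacing a thickness d of crust by seawater at the top must be balanced by replacing crust with mantle at the base: d (ρ_c − ρ_w) = a (ρ_m − ρ_c).
d = a (ρ_m − ρ_c)/(ρ_c − ρ_w) = 13.4 km × 580/1632 = 4.76 km.

4.76 km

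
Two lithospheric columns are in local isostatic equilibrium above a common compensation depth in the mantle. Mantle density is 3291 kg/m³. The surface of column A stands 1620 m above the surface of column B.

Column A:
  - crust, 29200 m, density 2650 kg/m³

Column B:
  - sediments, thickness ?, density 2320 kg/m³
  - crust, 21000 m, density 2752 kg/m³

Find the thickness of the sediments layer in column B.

2130 m

Take the compensation level at the base of the deeper column (depth z_c below the surface of column A) and equate Σ ρ_i t_i down to z_c; mantle fills any gap and the z_c terms cancel.
Column A: 29200×2650 + (z_c − 29200)×3291
Column B: 1620×0 + x×2320 + 21000×2752 + (z_c − 1620 − 21000 − x)×3291
The z_c×3291 term appears on both sides and cancels. Collect the known terms of each column as K = Σ(ρt)_known − 3291 × (depth of known layers): K_A = 77380000 − 3291×29200 = −18717200; K_B = 57792000 − 3291×(1620 + 21000) = −16650420.
Balance: K_A = K_B − x×(3291 − 2320), so x = (K_B − K_A)/(3291 − 2320) = 2066780/971 = 2130 m.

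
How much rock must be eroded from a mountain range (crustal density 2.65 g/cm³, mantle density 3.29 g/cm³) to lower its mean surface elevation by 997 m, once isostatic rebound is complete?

5130 m

Net drop Δ = e − u = e − e ρ_c/ρ_m = e (ρ_m − ρ_c)/ρ_m.
e = Δ ρ_m/(ρ_m − ρ_c) = 997 m × 3.29/0.64 = 5130 m.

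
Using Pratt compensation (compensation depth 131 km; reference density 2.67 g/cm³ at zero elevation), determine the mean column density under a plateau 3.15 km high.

2.61 g/cm³

Pratt balance: ρ_ref D = ρ (D + h).
ρ = ρ_ref D/(D + h) = 2.67 × 131 km/(131 km + 3.15 km) = 2.61 g/cm³.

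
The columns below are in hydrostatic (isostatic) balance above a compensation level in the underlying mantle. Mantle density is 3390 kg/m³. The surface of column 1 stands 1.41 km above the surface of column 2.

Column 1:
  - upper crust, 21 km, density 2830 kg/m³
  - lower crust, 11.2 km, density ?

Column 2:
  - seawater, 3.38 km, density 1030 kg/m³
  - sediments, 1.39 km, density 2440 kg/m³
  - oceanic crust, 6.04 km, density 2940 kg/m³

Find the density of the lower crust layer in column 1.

2940 kg/m³

Take the compensation level at the base of the deeper column (depth z_c below the surface of column 1) and equate Σ ρ_i t_i down to z_c; mantle fills any gap and the z_c terms cancel.
Column 1: 21×2830 + 11.2×ρ + (z_c − 32.2)×3390
Column 2: 1.41×0 + 3.38×1030 + 1.39×2440 + 6.04×2940 + (z_c − 1.41 − 10.81)×3390
The z_c×3390 term appears on both sides and cancels. Collect the known terms of each column as K = Σ(ρt)_known − 3390 × (depth of known layers): K_1 = 59430 − 3390×32.2 = −49728; K_2 = 24630.6 − 3390×(1.41 + 10.81) = −16795.2.
Balance: K_1 + 11.2×ρ = K_2, so ρ = (K_2 − K_1)/11.2 = 32932.8/11.2 = 2940 kg/m³.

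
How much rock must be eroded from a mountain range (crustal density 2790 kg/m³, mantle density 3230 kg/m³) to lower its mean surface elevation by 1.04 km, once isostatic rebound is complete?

7.63 km

Net drop Δ = e − u = e − e ρ_c/ρ_m = e (ρ_m − ρ_c)/ρ_m.
e = Δ ρ_m/(ρ_m − ρ_c) = 1.04 km × 3230/440 = 7.63 km.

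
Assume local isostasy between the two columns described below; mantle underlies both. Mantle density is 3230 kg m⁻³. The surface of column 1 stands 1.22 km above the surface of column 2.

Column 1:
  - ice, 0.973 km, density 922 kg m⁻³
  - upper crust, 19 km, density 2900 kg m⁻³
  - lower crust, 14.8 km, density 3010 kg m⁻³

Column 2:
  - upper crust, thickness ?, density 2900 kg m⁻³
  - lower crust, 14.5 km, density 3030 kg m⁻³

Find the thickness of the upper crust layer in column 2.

Take the compensation level at the base of the deeper column (depth z_c below the surface of column 1) and equate Σ ρ_i t_i down to z_c; mantle fills any gap and the z_c terms cancel.
Column 1: 0.973×922 + 19×2900 + 14.8×3010 + (z_c − 34.773)×3230
Column 2: 1.22×0 + x×2900 + 14.5×3030 + (z_c − 1.22 − 14.5 − x)×3230
The z_c×3230 term appears on both sides and cancels. Collect the known terms of each column as K = Σ(ρt)_known − 3230 × (depth of known layers): K_1 = 100545.106 − 3230×34.773 = −11771.684; K_2 = 43935 − 3230×(1.22 + 14.5) = −6840.6.
Balance: K_1 = K_2 − x×(3230 − 2900), so x = (K_2 − K_1)/(3230 − 2900) = 4931.08/330 = 14.9 km.

14.9 km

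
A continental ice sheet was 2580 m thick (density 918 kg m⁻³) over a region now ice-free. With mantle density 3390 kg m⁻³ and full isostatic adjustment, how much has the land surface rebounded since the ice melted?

699 m

Removing the load lets mantle flow back in; uplift u satisfies ρ_ice t = ρ_m u.
u = t ρ_ice/ρ_m = 2580 m × 918/3390 = 699 m.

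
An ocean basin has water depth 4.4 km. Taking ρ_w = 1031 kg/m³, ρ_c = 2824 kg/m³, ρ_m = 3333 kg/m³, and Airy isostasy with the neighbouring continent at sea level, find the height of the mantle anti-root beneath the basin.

15.5 km

For local isostatic compensation: replacing crust with seawater at the top is compensated by replacing crust with mantle at the base: d (ρ_c − ρ_w) = a (ρ_m − ρ_c).
a = d (ρ_c − ρ_w)/(ρ_m − ρ_c) = 4.4 km × 1793/509 = 15.5 km.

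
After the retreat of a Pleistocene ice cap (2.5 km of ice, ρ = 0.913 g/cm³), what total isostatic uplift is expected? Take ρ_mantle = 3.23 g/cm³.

Removing the load lets mantle flow back in; uplift u satisfies ρ_ice t = ρ_m u.
u = t ρ_ice/ρ_m = 2.5 km × 0.913/3.23 = 0.707 km.

0.707 km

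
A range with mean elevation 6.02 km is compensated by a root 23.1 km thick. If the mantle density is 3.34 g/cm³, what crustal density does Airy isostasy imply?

2.65 g/cm³

ρ_c h = (ρ_m − ρ_c) r → ρ_c (h + r) = ρ_m r → ρ_c = ρ_m r / (h + r).
ρ_c = 3.34 × 23.1 km / (6.02 km + 23.1 km) = 2.65 g/cm³.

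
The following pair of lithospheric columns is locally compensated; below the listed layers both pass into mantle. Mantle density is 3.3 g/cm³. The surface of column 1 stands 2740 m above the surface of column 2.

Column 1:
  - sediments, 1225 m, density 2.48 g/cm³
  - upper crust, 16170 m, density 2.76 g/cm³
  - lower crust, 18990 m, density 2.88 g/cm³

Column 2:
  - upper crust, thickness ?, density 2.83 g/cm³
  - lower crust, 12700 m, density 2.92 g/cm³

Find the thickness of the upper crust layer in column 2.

8180 m

Take the compensation level at the base of the deeper column (depth z_c below the surface of column 1) and equate Σ ρ_i t_i down to z_c; mantle fills any gap and the z_c terms cancel.
Column 1: 1225×2.48 + 16170×2.76 + 18990×2.88 + (z_c − 36385)×3.3
Column 2: 2740×0 + x×2.83 + 12700×2.92 + (z_c − 2740 − 12700 − x)×3.3
The z_c×3.3 term appears on both sides and cancels. Collect the known terms of each column as K = Σ(ρt)_known − 3.3 × (depth of known layers): K_1 = 102358.4 − 3.3×36385 = −17712.1; K_2 = 37084 − 3.3×(2740 + 12700) = −13868.
Balance: K_1 = K_2 − x×(3.3 − 2.83), so x = (K_2 − K_1)/(3.3 − 2.83) = 3844.1/0.47 = 8180 m.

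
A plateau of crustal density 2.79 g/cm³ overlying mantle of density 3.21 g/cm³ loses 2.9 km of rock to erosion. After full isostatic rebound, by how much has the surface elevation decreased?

Rebound u = e ρ_c/ρ_m = 2.9 km × 2.79/3.21 = 2.521 km.
Net surface drop = e − u = 2.9 km − 2.521 km = e (ρ_m − ρ_c)/ρ_m = 0.379 km.

0.379 km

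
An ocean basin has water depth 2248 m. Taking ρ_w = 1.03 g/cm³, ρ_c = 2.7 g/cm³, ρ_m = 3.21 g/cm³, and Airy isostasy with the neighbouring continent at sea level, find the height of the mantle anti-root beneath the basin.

By Archimedes' principle applied to the lithosphere: replacing crust with seawater at the top is compensated by replacing crust with mantle at the base: d (ρ_c − ρ_w) = a (ρ_m − ρ_c).
a = d (ρ_c − ρ_w)/(ρ_m − ρ_c) = 2248 m × 1.67/0.51 = 7360 m.

7360 m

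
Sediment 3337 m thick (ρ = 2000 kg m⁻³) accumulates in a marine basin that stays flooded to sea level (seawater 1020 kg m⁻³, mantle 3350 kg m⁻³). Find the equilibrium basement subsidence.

1400 m

Submarine loading: the sediment displaces seawater, and the subsidence is in turn flooded, so s (ρ_m − ρ_w) = t (ρ_sed − ρ_w).
s = 3337 m × (2000 − 1020) / (3350 − 1020) = 1400 m.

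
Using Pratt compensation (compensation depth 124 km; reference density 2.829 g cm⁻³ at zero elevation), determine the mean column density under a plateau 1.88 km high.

Pratt balance: ρ_ref D = ρ (D + h).
ρ = ρ_ref D/(D + h) = 2.829 × 124 km/(124 km + 1.88 km) = 2.79 g cm⁻³.

2.79 g cm⁻³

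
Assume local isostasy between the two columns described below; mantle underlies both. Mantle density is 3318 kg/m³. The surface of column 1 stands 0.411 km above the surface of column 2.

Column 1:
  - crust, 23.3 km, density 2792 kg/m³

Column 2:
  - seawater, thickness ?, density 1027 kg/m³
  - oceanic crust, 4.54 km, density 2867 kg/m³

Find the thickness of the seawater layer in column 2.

Take the compensation level at the base of the deeper column (depth z_c below the surface of column 1) and equate Σ ρ_i t_i down to z_c; mantle fills any gap and the z_c terms cancel.
Column 1: 23.3×2792 + (z_c − 23.3)×3318
Column 2: 0.411×0 + x×1027 + 4.54×2867 + (z_c − 0.411 − 4.54 − x)×3318
The z_c×3318 term appears on both sides and cancels. Collect the known terms of each column as K = Σ(ρt)_known − 3318 × (depth of known layers): K_1 = 65053.6 − 3318×23.3 = −12255.8; K_2 = 13016.18 − 3318×(0.411 + 4.54) = −3411.238.
Balance: K_1 = K_2 − x×(3318 − 1027), so x = (K_2 − K_1)/(3318 − 1027) = 8844.56/2291 = 3.86 km.

3.86 km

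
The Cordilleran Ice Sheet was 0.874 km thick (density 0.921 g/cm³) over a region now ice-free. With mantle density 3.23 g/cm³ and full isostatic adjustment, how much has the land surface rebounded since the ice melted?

Removing the load lets mantle flow back in; uplift u satisfies ρ_ice t = ρ_m u.
u = t ρ_ice/ρ_m = 0.874 km × 0.921/3.23 = 0.249 km.

0.249 km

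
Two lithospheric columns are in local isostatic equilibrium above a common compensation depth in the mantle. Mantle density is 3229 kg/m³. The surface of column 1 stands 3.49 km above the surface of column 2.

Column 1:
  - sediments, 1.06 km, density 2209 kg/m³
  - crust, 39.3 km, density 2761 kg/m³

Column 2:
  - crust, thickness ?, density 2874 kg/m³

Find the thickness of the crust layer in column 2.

Take the compensation level at the base of the deeper column (depth z_c below the surface of column 1) and equate Σ ρ_i t_i down to z_c; mantle fills any gap and the z_c terms cancel.
Column 1: 1.06×2209 + 39.3×2761 + (z_c − 40.36)×3229
Column 2: 3.49×0 + x×2874 + (z_c − 3.49 − 0 − x)×3229
The z_c×3229 term appears on both sides and cancels. Collect the known terms of each column as K = Σ(ρt)_known − 3229 × (depth of known layers): K_1 = 110848.84 − 3229×40.36 = −19473.6; K_2 = 0 − 3229×(3.49 + 0) = −11269.21.
Balance: K_1 = K_2 − x×(3229 − 2874), so x = (K_2 − K_1)/(3229 − 2874) = 8204.39/355 = 23.1 km.

23.1 km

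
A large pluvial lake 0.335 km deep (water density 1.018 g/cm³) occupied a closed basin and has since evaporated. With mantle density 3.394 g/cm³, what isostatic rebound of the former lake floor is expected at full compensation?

0.1 km

u = d ρ_w/ρ_m = 0.335 km × 1.018/3.394 = 0.1 km.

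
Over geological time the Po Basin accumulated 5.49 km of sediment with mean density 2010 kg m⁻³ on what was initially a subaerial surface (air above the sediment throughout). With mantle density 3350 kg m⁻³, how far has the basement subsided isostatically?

Subaerial load: s = t ρ_sed / ρ_m = 5.49 km × 2010/3350 = 3.29 km.

3.29 km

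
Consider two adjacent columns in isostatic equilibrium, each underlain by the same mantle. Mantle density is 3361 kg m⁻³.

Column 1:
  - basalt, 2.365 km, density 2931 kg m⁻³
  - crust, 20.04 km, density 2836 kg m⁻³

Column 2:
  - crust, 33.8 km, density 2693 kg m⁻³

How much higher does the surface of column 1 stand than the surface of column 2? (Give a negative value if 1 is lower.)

−3.28 km

For any compensation level in the mantle, the mantle terms cancel and isostasy reduces to e = (Σt_1 − Σt_2) − (Σ(ρt)_1 − Σ(ρt)_2) / ρ_m.
Σt_1 = 22.405 km; Σt_2 = 33.8 km; Σ(ρt)_1 = 63765.255; Σ(ρt)_2 = 91023.4 (in km·kg m⁻³).
e = (22.405 − 33.8) − (63765.255 − 91023.4) / 3361 = −3.28 km.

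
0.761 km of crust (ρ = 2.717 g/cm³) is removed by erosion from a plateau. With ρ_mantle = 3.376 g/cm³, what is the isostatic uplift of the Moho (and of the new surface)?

Unloading: uplift u = e ρ_c/ρ_m = 0.761 km × 2.717/3.376 = 0.612 km.

0.612 km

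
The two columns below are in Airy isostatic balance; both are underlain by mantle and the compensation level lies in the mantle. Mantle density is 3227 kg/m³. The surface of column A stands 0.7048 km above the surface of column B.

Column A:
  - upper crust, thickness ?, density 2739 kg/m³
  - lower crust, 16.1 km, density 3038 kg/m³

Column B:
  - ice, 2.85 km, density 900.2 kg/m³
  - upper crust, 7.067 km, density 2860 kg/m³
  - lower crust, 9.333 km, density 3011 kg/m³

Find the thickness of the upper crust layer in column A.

Take the compensation level at the base of the deeper column (depth z_c below the surface of column A) and equate Σ ρ_i t_i down to z_c; mantle fills any gap and the z_c terms cancel.
Column A: x×2739 + 16.1×3038 + (z_c − 16.1 − x)×3227
Column B: 0.7048×0 + 2.85×900.2 + 7.067×2860 + 9.333×3011 + (z_c − 0.7048 − 19.25)×3227
The z_c×3227 term appears on both sides and cancels. Collect the known terms of each column as K = Σ(ρt)_known − 3227 × (depth of known layers): K_A = 48911.8 − 3227×16.1 = −3042.9; K_B = 50878.853 − 3227×(0.7048 + 19.25) = −13515.2866.
Balance: K_A − x×(3227 − 2739) = K_B, so x = (K_A − K_B)/(3227 − 2739) = 10472.4/488 = 21.5 km.

21.5 km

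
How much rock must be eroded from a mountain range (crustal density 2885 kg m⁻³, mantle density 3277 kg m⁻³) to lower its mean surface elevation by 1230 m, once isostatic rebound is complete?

10300 m

Net drop Δ = e − u = e − e ρ_c/ρ_m = e (ρ_m − ρ_c)/ρ_m.
e = Δ ρ_m/(ρ_m − ρ_c) = 1230 m × 3277/392 = 10300 m.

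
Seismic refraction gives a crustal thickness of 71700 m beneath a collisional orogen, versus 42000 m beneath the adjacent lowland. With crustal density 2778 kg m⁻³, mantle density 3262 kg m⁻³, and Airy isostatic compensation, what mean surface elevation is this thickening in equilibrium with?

4410 m

Excess crust Δ = 71700 m − 42000 m = 29700 m, split between elevation h and root r with h + r = Δ.
Airy balance ρ_c h = (ρ_m − ρ_c) r gives r = h ρ_c/(ρ_m − ρ_c), so h (1 + ρ_c/(ρ_m − ρ_c)) = Δ, i.e. h = Δ (ρ_m − ρ_c)/ρ_m.
h = 29700 m × 484/3262 = 4410 m.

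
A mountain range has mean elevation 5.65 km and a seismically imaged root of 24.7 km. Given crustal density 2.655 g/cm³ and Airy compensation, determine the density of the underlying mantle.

3.26 g/cm³

Airy balance: ρ_c h = (ρ_m − ρ_c) r → ρ_m = ρ_c (1 + h/r).
ρ_m = 2.655 × (1 + 5.65 km/24.7 km) = 3.26 g/cm³.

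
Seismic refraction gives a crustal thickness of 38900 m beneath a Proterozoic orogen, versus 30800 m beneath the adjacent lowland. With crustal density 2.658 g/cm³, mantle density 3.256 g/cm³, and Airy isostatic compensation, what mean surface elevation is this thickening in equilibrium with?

1490 m

Excess crust Δ = 38900 m − 30800 m = 8100 m, split between elevation h and root r with h + r = Δ.
Airy balance ρ_c h = (ρ_m − ρ_c) r gives r = h ρ_c/(ρ_m − ρ_c), so h (1 + ρ_c/(ρ_m − ρ_c)) = Δ, i.e. h = Δ (ρ_m − ρ_c)/ρ_m.
h = 8100 m × 0.598/3.256 = 1490 m.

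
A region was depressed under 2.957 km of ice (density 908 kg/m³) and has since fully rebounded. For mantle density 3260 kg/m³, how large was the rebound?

Removing the load lets mantle flow back in; uplift u satisfies ρ_ice t = ρ_m u.
u = t ρ_ice/ρ_m = 2.957 km × 908/3260 = 0.824 km.

0.824 km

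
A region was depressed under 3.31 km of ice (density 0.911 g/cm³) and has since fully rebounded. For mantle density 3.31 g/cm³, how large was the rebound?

Removing the load lets mantle flow back in; uplift u satisfies ρ_ice t = ρ_m u.
u = t ρ_ice/ρ_m = 3.31 km × 0.911/3.31 = 0.911 km.

0.911 km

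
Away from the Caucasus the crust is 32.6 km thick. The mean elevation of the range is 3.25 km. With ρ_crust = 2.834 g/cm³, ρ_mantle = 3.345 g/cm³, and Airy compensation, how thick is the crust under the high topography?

Root depth r = h ρ_c / (ρ_m − ρ_c) = 3.25 km × 2.834 / 0.511 = 18.02 km.
Total thickness = T + h + r = 32.6 km + 3.25 km + 18.02 km = 53.9 km.

53.9 km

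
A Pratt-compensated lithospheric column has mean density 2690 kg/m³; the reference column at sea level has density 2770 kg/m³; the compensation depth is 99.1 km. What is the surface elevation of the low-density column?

ρ_ref D = ρ (D + h) → h = D (ρ_ref − ρ)/ρ.
h = 99.1 km × (2770 − 2690)/2690 = 2.95 km.

2.95 km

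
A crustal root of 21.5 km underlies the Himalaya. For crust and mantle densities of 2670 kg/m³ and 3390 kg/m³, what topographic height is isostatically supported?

For local isostatic compensation: ρ_c h = (ρ_m − ρ_c) r.
h = r (ρ_m − ρ_c) / ρ_c = 21.5 km × (3390 − 2670) / 2670 = 5.8 km.

5.8 km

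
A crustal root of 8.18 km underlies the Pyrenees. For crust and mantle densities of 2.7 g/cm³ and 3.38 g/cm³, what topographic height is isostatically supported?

Equating mass per unit area of the two columns: ρ_c h = (ρ_m − ρ_c) r.
h = r (ρ_m − ρ_c) / ρ_c = 8.18 km × (3.38 − 2.7) / 2.7 = 2.06 km.

2.06 km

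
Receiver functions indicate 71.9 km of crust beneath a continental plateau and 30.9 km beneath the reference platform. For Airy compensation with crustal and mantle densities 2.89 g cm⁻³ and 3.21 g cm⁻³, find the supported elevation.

Excess crust Δ = 71.9 km − 30.9 km = 41 km, split between elevation h and root r with h + r = Δ.
Airy balance ρ_c h = (ρ_m − ρ_c) r gives r = h ρ_c/(ρ_m − ρ_c), so h (1 + ρ_c/(ρ_m − ρ_c)) = Δ, i.e. h = Δ (ρ_m − ρ_c)/ρ_m.
h = 41 km × 0.32/3.21 = 4.09 km.

4.09 km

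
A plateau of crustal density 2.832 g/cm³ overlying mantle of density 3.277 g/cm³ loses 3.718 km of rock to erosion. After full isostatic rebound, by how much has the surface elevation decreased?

0.505 km

Rebound u = e ρ_c/ρ_m = 3.718 km × 2.832/3.277 = 3.213 km.
Net surface drop = e − u = 3.718 km − 3.213 km = e (ρ_m − ρ_c)/ρ_m = 0.505 km.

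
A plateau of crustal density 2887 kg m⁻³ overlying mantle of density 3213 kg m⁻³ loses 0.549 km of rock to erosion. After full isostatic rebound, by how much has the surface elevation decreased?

Rebound u = e ρ_c/ρ_m = 0.549 km × 2887/3213 = 0.4933 km.
Net surface drop = e − u = 0.549 km − 0.4933 km = e (ρ_m − ρ_c)/ρ_m = 0.0557 km.

0.0557 km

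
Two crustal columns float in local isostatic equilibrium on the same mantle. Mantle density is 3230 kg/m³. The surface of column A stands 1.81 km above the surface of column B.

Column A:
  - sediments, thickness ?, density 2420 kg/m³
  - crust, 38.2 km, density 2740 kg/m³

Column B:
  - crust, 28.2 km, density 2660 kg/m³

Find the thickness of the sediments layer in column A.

3.95 km

Take the compensation level at the base of the deeper column (depth z_c below the surface of column A) and equate Σ ρ_i t_i down to z_c; mantle fills any gap and the z_c terms cancel.
Column A: x×2420 + 38.2×2740 + (z_c − 38.2 − x)×3230
Column B: 1.81×0 + 28.2×2660 + (z_c − 1.81 − 28.2)×3230
The z_c×3230 term appears on both sides and cancels. Collect the known terms of each column as K = Σ(ρt)_known − 3230 × (depth of known layers): K_A = 104668 − 3230×38.2 = −18718; K_B = 75012 − 3230×(1.81 + 28.2) = −21920.3.
Balance: K_A − x×(3230 − 2420) = K_B, so x = (K_A − K_B)/(3230 − 2420) = 3202.3/810 = 3.95 km.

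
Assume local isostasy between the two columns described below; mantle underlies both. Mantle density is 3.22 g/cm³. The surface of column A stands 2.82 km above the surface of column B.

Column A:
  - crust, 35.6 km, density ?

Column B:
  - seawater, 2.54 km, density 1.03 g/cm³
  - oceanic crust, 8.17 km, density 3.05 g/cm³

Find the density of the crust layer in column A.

Take the compensation level at the base of the deeper column (depth z_c below the surface of column A) and equate Σ ρ_i t_i down to z_c; mantle fills any gap and the z_c terms cancel.
Column A: 35.6×ρ + (z_c − 35.6)×3.22
Column B: 2.82×0 + 2.54×1.03 + 8.17×3.05 + (z_c − 2.82 − 10.71)×3.22
The z_c×3.22 term appears on both sides and cancels. Collect the known terms of each column as K = Σ(ρt)_known − 3.22 × (depth of known layers): K_A = 0 − 3.22×35.6 = −114.632; K_B = 27.5347 − 3.22×(2.82 + 10.71) = −16.0319.
Balance: K_A + 35.6×ρ = K_B, so ρ = (K_B − K_A)/35.6 = 98.6001/35.6 = 2.77 g/cm³.

2.77 g/cm³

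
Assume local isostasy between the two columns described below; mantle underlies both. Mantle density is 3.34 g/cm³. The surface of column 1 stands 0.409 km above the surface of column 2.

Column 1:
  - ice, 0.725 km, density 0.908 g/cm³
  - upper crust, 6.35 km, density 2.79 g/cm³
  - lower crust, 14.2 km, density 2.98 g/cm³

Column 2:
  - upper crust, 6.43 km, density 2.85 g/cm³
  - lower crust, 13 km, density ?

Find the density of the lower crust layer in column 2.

Take the compensation level at the base of the deeper column (depth z_c below the surface of column 1) and equate Σ ρ_i t_i down to z_c; mantle fills any gap and the z_c terms cancel.
Column 1: 0.725×0.908 + 6.35×2.79 + 14.2×2.98 + (z_c − 21.275)×3.34
Column 2: 0.409×0 + 6.43×2.85 + 13×ρ + (z_c − 0.409 − 19.43)×3.34
The z_c×3.34 term appears on both sides and cancels. Collect the known terms of each column as K = Σ(ρt)_known − 3.34 × (depth of known layers): K_1 = 60.6908 − 3.34×21.275 = −10.3677; K_2 = 18.3255 − 3.34×(0.409 + 19.43) = −47.93676.
Balance: K_1 = K_2 + 13×ρ, so ρ = (K_1 − K_2)/13 = 37.5691/13 = 2.89 g/cm³.

2.89 g/cm³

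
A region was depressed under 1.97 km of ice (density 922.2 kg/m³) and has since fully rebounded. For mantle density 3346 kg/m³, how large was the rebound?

Removing the load lets mantle flow back in; uplift u satisfies ρ_ice t = ρ_m u.
u = t ρ_ice/ρ_m = 1.97 km × 922.2/3346 = 0.543 km.

0.543 km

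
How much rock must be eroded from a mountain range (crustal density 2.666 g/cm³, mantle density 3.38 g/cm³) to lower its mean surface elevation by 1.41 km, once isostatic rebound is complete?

6.67 km

Net drop Δ = e − u = e − e ρ_c/ρ_m = e (ρ_m − ρ_c)/ρ_m.
e = Δ ρ_m/(ρ_m − ρ_c) = 1.41 km × 3.38/0.714 = 6.67 km.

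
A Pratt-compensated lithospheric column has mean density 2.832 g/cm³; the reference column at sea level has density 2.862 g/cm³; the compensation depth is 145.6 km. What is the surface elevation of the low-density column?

1.54 km

ρ_ref D = ρ (D + h) → h = D (ρ_ref − ρ)/ρ.
h = 145.6 km × (2.862 − 2.832)/2.832 = 1.54 km.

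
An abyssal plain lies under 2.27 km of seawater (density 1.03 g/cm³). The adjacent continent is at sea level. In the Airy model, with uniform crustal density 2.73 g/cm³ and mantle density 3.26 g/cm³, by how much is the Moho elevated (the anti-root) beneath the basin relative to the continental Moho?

7.28 km

Isostatic balance requires: replacing crust with seawater at the top is compensated by replacing crust with mantle at the base: d (ρ_c − ρ_w) = a (ρ_m − ρ_c).
a = d (ρ_c − ρ_w)/(ρ_m − ρ_c) = 2.27 km × 1.7/0.53 = 7.28 km.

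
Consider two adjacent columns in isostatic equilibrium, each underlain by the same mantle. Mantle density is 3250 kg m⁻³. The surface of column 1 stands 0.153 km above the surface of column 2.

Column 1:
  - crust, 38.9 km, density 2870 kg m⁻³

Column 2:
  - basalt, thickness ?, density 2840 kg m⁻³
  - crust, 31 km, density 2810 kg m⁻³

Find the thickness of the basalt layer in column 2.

Take the compensation level at the base of the deeper column (depth z_c below the surface of column 1) and equate Σ ρ_i t_i down to z_c; mantle fills any gap and the z_c terms cancel.
Column 1: 38.9×2870 + (z_c − 38.9)×3250
Column 2: 0.153×0 + x×2840 + 31×2810 + (z_c − 0.153 − 31 − x)×3250
The z_c×3250 term appears on both sides and cancels. Collect the known terms of each column as K = Σ(ρt)_known − 3250 × (depth of known layers): K_1 = 111643 − 3250×38.9 = −14782; K_2 = 87110 − 3250×(0.153 + 31) = −14137.25.
Balance: K_1 = K_2 − x×(3250 − 2840), so x = (K_2 − K_1)/(3250 − 2840) = 644.75/410 = 1.57 km.

1.57 km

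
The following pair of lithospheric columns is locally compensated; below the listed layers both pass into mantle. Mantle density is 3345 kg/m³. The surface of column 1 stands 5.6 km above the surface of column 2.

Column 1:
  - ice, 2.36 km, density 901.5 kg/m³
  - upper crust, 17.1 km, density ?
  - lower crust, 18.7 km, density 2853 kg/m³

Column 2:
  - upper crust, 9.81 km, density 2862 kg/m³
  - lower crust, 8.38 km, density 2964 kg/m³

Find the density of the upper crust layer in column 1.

2660 kg/m³

Take the compensation level at the base of the deeper column (depth z_c below the surface of column 1) and equate Σ ρ_i t_i down to z_c; mantle fills any gap and the z_c terms cancel.
Column 1: 2.36×901.5 + 17.1×ρ + 18.7×2853 + (z_c − 38.16)×3345
Column 2: 5.6×0 + 9.81×2862 + 8.38×2964 + (z_c − 5.6 − 18.19)×3345
The z_c×3345 term appears on both sides and cancels. Collect the known terms of each column as K = Σ(ρt)_known − 3345 × (depth of known layers): K_1 = 55478.64 − 3345×38.16 = −72166.56; K_2 = 52914.54 − 3345×(5.6 + 18.19) = −26663.01.
Balance: K_1 + 17.1×ρ = K_2, so ρ = (K_2 − K_1)/17.1 = 45503.6/17.1 = 2660 kg/m³.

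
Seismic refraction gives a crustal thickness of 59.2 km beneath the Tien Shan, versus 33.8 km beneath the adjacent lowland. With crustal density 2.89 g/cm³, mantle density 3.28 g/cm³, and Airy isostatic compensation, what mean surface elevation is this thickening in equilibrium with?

Excess crust Δ = 59.2 km − 33.8 km = 25.4 km, split between elevation h and root r with h + r = Δ.
Airy balance ρ_c h = (ρ_m − ρ_c) r gives r = h ρ_c/(ρ_m − ρ_c), so h (1 + ρ_c/(ρ_m − ρ_c)) = Δ, i.e. h = Δ (ρ_m − ρ_c)/ρ_m.
h = 25.4 km × 0.39/3.28 = 3.02 km.

3.02 km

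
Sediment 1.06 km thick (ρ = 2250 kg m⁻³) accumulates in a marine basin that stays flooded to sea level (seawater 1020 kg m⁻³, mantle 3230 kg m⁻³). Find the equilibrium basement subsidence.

Submarine loading: the sediment displaces seawater, and the subsidence is in turn flooded, so s (ρ_m − ρ_w) = t (ρ_sed − ρ_w).
s = 1.06 km × (2250 − 1020) / (3230 − 1020) = 0.59 km.

0.59 km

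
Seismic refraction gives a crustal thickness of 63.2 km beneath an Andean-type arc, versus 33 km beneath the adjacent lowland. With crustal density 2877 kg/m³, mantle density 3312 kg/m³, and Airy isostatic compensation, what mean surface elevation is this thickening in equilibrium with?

3.97 km

Excess crust Δ = 63.2 km − 33 km = 30.2 km, split between elevation h and root r with h + r = Δ.
Airy balance ρ_c h = (ρ_m − ρ_c) r gives r = h ρ_c/(ρ_m − ρ_c), so h (1 + ρ_c/(ρ_m − ρ_c)) = Δ, i.e. h = Δ (ρ_m − ρ_c)/ρ_m.
h = 30.2 km × 435/3312 = 3.97 km.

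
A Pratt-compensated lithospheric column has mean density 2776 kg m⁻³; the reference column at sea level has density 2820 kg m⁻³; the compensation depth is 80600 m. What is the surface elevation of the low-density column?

ρ_ref D = ρ (D + h) → h = D (ρ_ref − ρ)/ρ.
h = 80600 m × (2820 − 2776)/2776 = 1280 m.

1280 m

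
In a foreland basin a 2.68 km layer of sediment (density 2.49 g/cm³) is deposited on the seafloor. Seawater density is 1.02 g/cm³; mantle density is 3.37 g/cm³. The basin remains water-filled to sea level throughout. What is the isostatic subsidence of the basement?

1.68 km

Submarine loading: the sediment displaces seawater, and the subsidence is in turn flooded, so s (ρ_m − ρ_w) = t (ρ_sed − ρ_w).
s = 2.68 km × (2.49 − 1.02) / (3.37 − 1.02) = 1.68 km.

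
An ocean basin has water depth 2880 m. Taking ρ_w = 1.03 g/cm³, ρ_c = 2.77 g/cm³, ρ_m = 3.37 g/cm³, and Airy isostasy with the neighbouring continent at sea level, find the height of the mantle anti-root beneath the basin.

8350 m

Balancing pressure at the compensation depth: replacing crust with seawater at the top is compensated by replacing crust with mantle at the base: d (ρ_c − ρ_w) = a (ρ_m − ρ_c).
a = d (ρ_c − ρ_w)/(ρ_m − ρ_c) = 2880 m × 1.74/0.6 = 8350 m.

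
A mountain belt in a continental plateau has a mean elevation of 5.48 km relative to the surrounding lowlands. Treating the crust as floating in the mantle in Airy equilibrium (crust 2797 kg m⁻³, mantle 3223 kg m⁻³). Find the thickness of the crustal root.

In Airy isostatic equilibrium: the weight of the topography is balanced by the buoyancy of the root, ρ_c h = (ρ_m − ρ_c) r.
r = h · ρ_c / (ρ_m − ρ_c) = 5.48 km × 2797 / (3223 − 2797) = 36 km.

36 km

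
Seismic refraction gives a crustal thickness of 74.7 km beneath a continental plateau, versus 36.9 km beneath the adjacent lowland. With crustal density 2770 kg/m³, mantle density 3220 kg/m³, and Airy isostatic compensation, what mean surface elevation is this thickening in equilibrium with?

5.28 km

Excess crust Δ = 74.7 km − 36.9 km = 37.8 km, split between elevation h and root r with h + r = Δ.
Airy balance ρ_c h = (ρ_m − ρ_c) r gives r = h ρ_c/(ρ_m − ρ_c), so h (1 + ρ_c/(ρ_m − ρ_c)) = Δ, i.e. h = Δ (ρ_m − ρ_c)/ρ_m.
h = 37.8 km × 450/3220 = 5.28 km.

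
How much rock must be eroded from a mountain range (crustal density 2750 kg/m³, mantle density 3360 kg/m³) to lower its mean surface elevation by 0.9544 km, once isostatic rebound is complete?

5.26 km

Net drop Δ = e − u = e − e ρ_c/ρ_m = e (ρ_m − ρ_c)/ρ_m.
e = Δ ρ_m/(ρ_m − ρ_c) = 0.9544 km × 3360/610 = 5.26 km.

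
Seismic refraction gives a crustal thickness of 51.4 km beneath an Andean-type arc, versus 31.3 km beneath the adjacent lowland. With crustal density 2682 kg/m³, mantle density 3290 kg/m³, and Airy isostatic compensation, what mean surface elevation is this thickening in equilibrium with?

Excess crust Δ = 51.4 km − 31.3 km = 20.1 km, split between elevation h and root r with h + r = Δ.
Airy balance ρ_c h = (ρ_m − ρ_c) r gives r = h ρ_c/(ρ_m − ρ_c), so h (1 + ρ_c/(ρ_m − ρ_c)) = Δ, i.e. h = Δ (ρ_m − ρ_c)/ρ_m.
h = 20.1 km × 608/3290 = 3.71 km.

3.71 km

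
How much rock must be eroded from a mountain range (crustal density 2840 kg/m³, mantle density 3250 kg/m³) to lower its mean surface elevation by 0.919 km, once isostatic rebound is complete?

7.28 km

Net drop Δ = e − u = e − e ρ_c/ρ_m = e (ρ_m − ρ_c)/ρ_m.
e = Δ ρ_m/(ρ_m − ρ_c) = 0.919 km × 3250/410 = 7.28 km.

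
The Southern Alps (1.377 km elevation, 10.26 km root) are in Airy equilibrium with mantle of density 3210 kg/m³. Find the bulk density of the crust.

ρ_c h = (ρ_m − ρ_c) r → ρ_c (h + r) = ρ_m r → ρ_c = ρ_m r / (h + r).
ρ_c = 3210 × 10.26 km / (1.377 km + 10.26 km) = 2830 kg/m³.

2830 kg/m³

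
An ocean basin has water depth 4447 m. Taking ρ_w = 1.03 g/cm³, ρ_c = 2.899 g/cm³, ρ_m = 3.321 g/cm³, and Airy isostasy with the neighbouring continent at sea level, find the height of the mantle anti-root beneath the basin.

Equating mass per unit area of the two columns: replacing crust with seawater at the top is compensated by replacing crust with mantle at the base: d (ρ_c − ρ_w) = a (ρ_m − ρ_c).
a = d (ρ_c − ρ_w)/(ρ_m − ρ_c) = 4447 m × 1.869/0.422 = 19700 m.

19700 m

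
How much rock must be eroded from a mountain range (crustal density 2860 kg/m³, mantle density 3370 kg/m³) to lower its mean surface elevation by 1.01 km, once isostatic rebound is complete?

Net drop Δ = e − u = e − e ρ_c/ρ_m = e (ρ_m − ρ_c)/ρ_m.
e = Δ ρ_m/(ρ_m − ρ_c) = 1.01 km × 3370/510 = 6.67 km.

6.67 km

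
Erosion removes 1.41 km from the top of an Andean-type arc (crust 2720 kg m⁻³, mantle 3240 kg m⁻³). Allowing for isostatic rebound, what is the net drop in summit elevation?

0.226 km

Rebound u = e ρ_c/ρ_m = 1.41 km × 2720/3240 = 1.184 km.
Net surface drop = e − u = 1.41 km − 1.184 km = e (ρ_m − ρ_c)/ρ_m = 0.226 km.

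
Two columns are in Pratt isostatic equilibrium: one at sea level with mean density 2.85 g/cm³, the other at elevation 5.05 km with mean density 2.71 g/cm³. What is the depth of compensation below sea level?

97.8 km

ρ_ref D = ρ (D + h) → D (ρ_ref − ρ) = ρ h.
D = ρ h/(ρ_ref − ρ) = 2.71 × 5.05 km/(2.85 − 2.71) = 97.8 km.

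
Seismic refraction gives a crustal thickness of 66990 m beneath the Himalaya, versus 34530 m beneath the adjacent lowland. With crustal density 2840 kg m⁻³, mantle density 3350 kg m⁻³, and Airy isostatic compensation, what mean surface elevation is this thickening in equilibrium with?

4940 m

Excess crust Δ = 66990 m − 34530 m = 32460 m, split between elevation h and root r with h + r = Δ.
Airy balance ρ_c h = (ρ_m − ρ_c) r gives r = h ρ_c/(ρ_m − ρ_c), so h (1 + ρ_c/(ρ_m − ρ_c)) = Δ, i.e. h = Δ (ρ_m − ρ_c)/ρ_m.
h = 32460 m × 510/3350 = 4940 m.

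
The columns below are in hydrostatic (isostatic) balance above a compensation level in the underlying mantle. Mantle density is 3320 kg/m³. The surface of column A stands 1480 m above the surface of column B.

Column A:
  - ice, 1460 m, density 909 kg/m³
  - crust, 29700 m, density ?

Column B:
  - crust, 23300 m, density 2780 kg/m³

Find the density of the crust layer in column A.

2850 kg/m³

Take the compensation level at the base of the deeper column (depth z_c below the surface of column A) and equate Σ ρ_i t_i down to z_c; mantle fills any gap and the z_c terms cancel.
Column A: 1460×909 + 29700×ρ + (z_c − 31160)×3320
Column B: 1480×0 + 23300×2780 + (z_c − 1480 − 23300)×3320
The z_c×3320 term appears on both sides and cancels. Collect the known terms of each column as K = Σ(ρt)_known − 3320 × (depth of known layers): K_A = 1327140 − 3320×31160 = −102124060; K_B = 64774000 − 3320×(1480 + 23300) = −17495600.
Balance: K_A + 29700×ρ = K_B, so ρ = (K_B − K_A)/29700 = 84628500/29700 = 2850 kg/m³.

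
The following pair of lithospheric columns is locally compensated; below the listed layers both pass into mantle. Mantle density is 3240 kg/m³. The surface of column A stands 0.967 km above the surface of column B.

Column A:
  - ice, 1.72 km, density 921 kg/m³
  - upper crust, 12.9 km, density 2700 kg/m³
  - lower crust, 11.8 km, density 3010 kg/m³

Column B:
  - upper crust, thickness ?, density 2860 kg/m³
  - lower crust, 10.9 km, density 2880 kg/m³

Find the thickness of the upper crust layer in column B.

Take the compensation level at the base of the deeper column (depth z_c below the surface of column A) and equate Σ ρ_i t_i down to z_c; mantle fills any gap and the z_c terms cancel.
Column A: 1.72×921 + 12.9×2700 + 11.8×3010 + (z_c − 26.42)×3240
Column B: 0.967×0 + x×2860 + 10.9×2880 + (z_c − 0.967 − 10.9 − x)×3240
The z_c×3240 term appears on both sides and cancels. Collect the known terms of each column as K = Σ(ρt)_known − 3240 × (depth of known layers): K_A = 71932.12 − 3240×26.42 = −13668.68; K_B = 31392 − 3240×(0.967 + 10.9) = −7057.08.
Balance: K_A = K_B − x×(3240 − 2860), so x = (K_B − K_A)/(3240 − 2860) = 6611.6/380 = 17.4 km.

17.4 km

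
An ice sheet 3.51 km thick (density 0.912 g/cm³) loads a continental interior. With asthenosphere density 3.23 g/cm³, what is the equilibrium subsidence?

Balancing pressure at the compensation depth: the ice load ρ_ice t is balanced by mantle displaced below, ρ_m s.
s = t ρ_ice / ρ_m = 3.51 km × 0.912/3.23 = 0.991 km.

0.991 km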